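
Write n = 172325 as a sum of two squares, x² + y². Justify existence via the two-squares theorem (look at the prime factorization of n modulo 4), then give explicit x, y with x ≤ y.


Step 1: Factor n = 172325 = 5^2 · 61 · 113.
Step 2: Check the mod-4 condition on each prime factor: 5 ≡ 1 (mod 4), exponent 2; 61 ≡ 1 (mod 4), exponent 1; 113 ≡ 1 (mod 4), exponent 1.
All primes ≡ 3 (mod 4) appear to even exponent (or don't appear), so by the two-squares theorem n IS expressible as a sum of two squares.
Step 3: Build a representation. Group n = k² · m with k = 5 and m = 61 · 113 = 6893 (a product of primes ≡ 1 (mod 4)); a representation of m scales to one of n via (k·x)² + (k·y)² = k²(x² + y²). Each prime p ≡ 1 (mod 4) is itself a sum of two squares; find a² by testing p − a² for a perfect square:
  61: 61 − 1² = 60, 61 − 2² = 57, 61 − 3² = 52, 61 − 4² = 45, 61 − 5² = 36 = 6² ⇒ 61 = 5² + 6².
  113: 113 − 1² = 112, 113 − 2² = 109, 113 − 3² = 104, 113 − 4² = 97, 113 − 5² = 88, 113 − 6² = 77, 113 − 7² = 64 = 8² ⇒ 113 = 7² + 8².
  Combine using the Brahmagupta–Fibonacci identity (a² + b²)(c² + d²) = (ac − bd)² + (ad + bc)² = (ac + bd)² + (ad − bc)²:
  61 · 113 = 6893: from (5² + 6²)(7² + 8²), take (5·7 − 6·8, 5·8 + 6·7) = (35 − 48, 40 + 42) = (-13, 82); dropping signs (only squares matter) gives (13, 82); check 13² + 82² = 169 + 6724 = 6893 ✓.
  Scale by k = 5: (5·13, 5·82) = (65, 410).
Step 4: Order so x ≤ y and verify: 65² + 410² = 4225 + 168100 = 172325 = n. ✓

n = 172325 = 65² + 410² (one valid representation with x ≤ y).


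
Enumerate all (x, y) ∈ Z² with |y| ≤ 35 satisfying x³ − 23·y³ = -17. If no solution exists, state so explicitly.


The equation is x³ - 23y³ = -17. For fixed y, x³ = 23·y³ − 17, so a solution requires the RHS to be a perfect cube.
Strategy: iterate y from -35 to 35, compute RHS = 23·y³ − 17, and check whether it is a (positive or negative) perfect cube.
Check small values of y:
  y = 0: RHS = -17 is not a perfect cube.
  y = 1: RHS = 6 is not a perfect cube.
  y = -1: RHS = -40 is not a perfect cube.
  y = 2: RHS = 167 is not a perfect cube.
  y = -2: RHS = -201 is not a perfect cube.
  y = 3: RHS = 604 is not a perfect cube.
  y = -3: RHS = -638 is not a perfect cube.
Continuing the search up to |y| = 35 finds no solutions either.
No (x, y) in the scanned range satisfies the equation.

No integer solutions with |y| ≤ 35.


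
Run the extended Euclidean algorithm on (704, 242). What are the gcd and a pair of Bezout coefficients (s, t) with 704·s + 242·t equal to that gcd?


Euclidean algorithm on (704, 242) — divide until remainder is 0:
  704 = 2 · 242 + 220
  242 = 1 · 220 + 22
  220 = 10 · 22 + 0
gcd(704, 242) = 22.
Track Bezout coefficients alongside the remainders: start with r₀ = 704 = a·1 + b·0 (s = 1, t = 0) and r₁ = 242 = a·0 + b·1 (s = 0, t = 1); each new remainder r_{k+1} = r_{k-1} − q_k·r_k inherits s_{k+1} = s_{k-1} − q_k·s_k, t_{k+1} = t_{k-1} − q_k·t_k, so r_k = a·s_k + b·t_k at every step:
  q = 2: r = 220, s = 1 − 2·0 = 1, t = 0 − 2·1 = -2  (check: 704·1 + 242·(-2) = 220)
  q = 1: r = 22, s = 0 − 1·1 = -1, t = 1 − 1·(-2) = 3  (check: 704·(-1) + 242·3 = 22)
The row with r = 22 (the gcd) gives the Bezout coefficients s = -1, t = 3.
Result: 704 · (-1) + 242 · (3) = 22.

gcd(704, 242) = 22; s = -1, t = 3 (check: 704·(-1) + 242·3 = 22).


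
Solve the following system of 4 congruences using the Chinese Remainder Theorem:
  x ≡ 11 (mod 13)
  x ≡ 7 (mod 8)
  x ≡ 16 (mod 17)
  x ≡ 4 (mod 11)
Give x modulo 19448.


Product of moduli M = 13 · 8 · 17 · 11 = 19448.
Merge one congruence at a time:
  Start: x ≡ 11 (mod 13).
  Combine with x ≡ 7 (mod 8); new modulus lcm = 104.
    Write x = 11 + 13·t and substitute into x ≡ 7 (mod 8): 13·t ≡ 7 − 11 = -4 (mod 8).
    Reduce coefficients mod 8: 5·t ≡ 4 (mod 8).
    The inverse of 5 mod 8 is 5 (since 5·5 = 25 = 3·8 + 1), so t ≡ 5·4 = 20 ≡ 4 (mod 8).
    Then x = 11 + 13·4 = 63, valid modulo lcm(13, 8) = 104: x ≡ 63 (mod 104).
  Combine with x ≡ 16 (mod 17); new modulus lcm = 1768.
    Write x = 63 + 104·t and substitute into x ≡ 16 (mod 17): 104·t ≡ 16 − 63 = -47 (mod 17).
    Reduce coefficients mod 17: 2·t ≡ 4 (mod 17).
    The inverse of 2 mod 17 is 9 (since 2·9 = 18 = 1·17 + 1), so t ≡ 9·4 = 36 ≡ 2 (mod 17).
    Then x = 63 + 104·2 = 271, valid modulo lcm(104, 17) = 1768: x ≡ 271 (mod 1768).
  Combine with x ≡ 4 (mod 11); new modulus lcm = 19448.
    Write x = 271 + 1768·t and substitute into x ≡ 4 (mod 11): 1768·t ≡ 4 − 271 = -267 (mod 11).
    Reduce coefficients mod 11: 8·t ≡ 8 (mod 11).
    The inverse of 8 mod 11 is 7 (since 8·7 = 56 = 5·11 + 1), so t ≡ 7·8 = 56 ≡ 1 (mod 11).
    Then x = 271 + 1768·1 = 2039, valid modulo lcm(1768, 11) = 19448: x ≡ 2039 (mod 19448).
Verify against each original: 2039 mod 13 = 11, 2039 mod 8 = 7, 2039 mod 17 = 16, 2039 mod 11 = 4.

x ≡ 2039 (mod 19448).


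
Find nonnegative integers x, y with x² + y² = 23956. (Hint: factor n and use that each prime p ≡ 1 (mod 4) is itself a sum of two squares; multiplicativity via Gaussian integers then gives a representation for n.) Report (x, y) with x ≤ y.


Step 1: Factor n = 23956 = 2^2 · 53 · 113.
Step 2: Check the mod-4 condition on each prime factor: 2 = 2 (special); 53 ≡ 1 (mod 4), exponent 1; 113 ≡ 1 (mod 4), exponent 1.
All primes ≡ 3 (mod 4) appear to even exponent (or don't appear), so by the two-squares theorem n IS expressible as a sum of two squares.
Step 3: Build a representation. Group n = k² · m with k = 2 and m = 53 · 113 = 5989 (a product of primes ≡ 1 (mod 4)); a representation of m scales to one of n via (k·x)² + (k·y)² = k²(x² + y²). Each prime p ≡ 1 (mod 4) is itself a sum of two squares; find a² by testing p − a² for a perfect square:
  53: 53 − 1² = 52, 53 − 2² = 49 = 7² ⇒ 53 = 2² + 7².
  113: 113 − 1² = 112, 113 − 2² = 109, 113 − 3² = 104, 113 − 4² = 97, 113 − 5² = 88, 113 − 6² = 77, 113 − 7² = 64 = 8² ⇒ 113 = 7² + 8².
  Combine using the Brahmagupta–Fibonacci identity (a² + b²)(c² + d²) = (ac − bd)² + (ad + bc)² = (ac + bd)² + (ad − bc)²:
  53 · 113 = 5989: from (2² + 7²)(7² + 8²), take (2·7 − 7·8, 2·8 + 7·7) = (14 − 56, 16 + 49) = (-42, 65); dropping signs (only squares matter) gives (42, 65); check 42² + 65² = 1764 + 4225 = 5989 ✓.
  Scale by k = 2: (2·42, 2·65) = (84, 130).
Step 4: Order so x ≤ y and verify: 84² + 130² = 7056 + 16900 = 23956 = n. ✓

n = 23956 = 84² + 130² (one valid representation with x ≤ y).


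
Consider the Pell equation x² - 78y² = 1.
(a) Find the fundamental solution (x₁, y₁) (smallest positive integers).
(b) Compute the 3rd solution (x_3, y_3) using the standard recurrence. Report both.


Step 1: Find the fundamental solution (x₁, y₁) of x² - 78y² = 1.
  Expand √78 as a continued fraction. a₀ = ⌊√78⌋ = 8; iterate m_{k+1} = d_k·a_k − m_k, d_{k+1} = (78 − m_{k+1}²)/d_k, a_{k+1} = ⌊(a₀ + m_{k+1})/d_{k+1}⌋ (starting m₀ = 0, d₀ = 1), with convergents p_k = a_k·p_{k-1} + p_{k-2}, q_k = a_k·q_{k-1} + q_{k-2} (p₋₁ = 1, q₋₁ = 0):
  k = 0: a₀ = 8; p₀/q₀ = 8/1; p₀² − 78·q₀² = 64 − 78 = -14.
  k = 1: m = 8, d = 14, a = ⌊(8 + 8)/14⌋ = 1; p/q = (1·8 + 1)/(1·1 + 0) = 9/1; p² − 78·q² = 81 − 78 = 3.
  k = 2: m = 6, d = 3, a = ⌊(8 + 6)/3⌋ = 4; p/q = (4·9 + 8)/(4·1 + 1) = 44/5; p² − 78·q² = 1936 − 1950 = -14.
  k = 3: m = 6, d = 14, a = ⌊(8 + 6)/14⌋ = 1; p/q = (1·44 + 9)/(1·5 + 1) = 53/6; p² − 78·q² = 2809 − 2808 = 1.
  The first convergent with p² − 78·q² = 1 gives the fundamental solution (x₁, y₁) = (53, 6).
Step 2: Apply the recurrence (x_{n+1}, y_{n+1}) = (x₁x_n + 78y₁y_n, x₁y_n + y₁x_n) repeatedly.
  From (x_1, y_1) = (53, 6): x_2 = 53·53 + 78·6·6 = 5617; y_2 = 53·6 + 6·53 = 636.
  From (x_2, y_2) = (5617, 636): x_3 = 53·5617 + 78·6·636 = 595349; y_3 = 53·636 + 6·5617 = 67410.
Step 3: Verify x_3² - 78·y_3² = 354440431801 - 354440431800 = 1 (should be 1). ✓

(x_1, y_1) = (53, 6); (x_3, y_3) = (595349, 67410).


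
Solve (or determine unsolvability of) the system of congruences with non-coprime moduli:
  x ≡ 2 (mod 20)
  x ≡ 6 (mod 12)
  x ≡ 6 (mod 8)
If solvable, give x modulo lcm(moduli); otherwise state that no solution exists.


Moduli 20, 12, 8 are not pairwise coprime, so CRT works modulo lcm(m_i) when all pairwise compatibility conditions hold.
Pairwise compatibility: gcd(m_i, m_j) must divide a_i - a_j for every pair.
Merge one congruence at a time:
  Start: x ≡ 2 (mod 20).
  Combine with x ≡ 6 (mod 12): gcd(20, 12) = 4; 6 - 2 = 4, which IS divisible by 4, so compatible.
    Write x = 2 + 20·t and substitute into x ≡ 6 (mod 12): 20·t ≡ 6 − 2 = 4 (mod 12).
    Divide the congruence (and modulus) by g = 4: 5·t ≡ 1 (mod 3).
    Reduce coefficients mod 3: 2·t ≡ 1 (mod 3).
    The inverse of 2 mod 3 is 2 (since 2·2 = 4 = 1·3 + 1), so t ≡ 2·1 = 2 ≡ 2 (mod 3).
    Then x = 2 + 20·2 = 42, valid modulo lcm(20, 12) = 60: x ≡ 42 (mod 60).
  Combine with x ≡ 6 (mod 8): gcd(60, 8) = 4; 6 - 42 = -36, which IS divisible by 4, so compatible.
    Write x = 42 + 60·t and substitute into x ≡ 6 (mod 8): 60·t ≡ 6 − 42 = -36 (mod 8).
    Divide the congruence (and modulus) by g = 4: 15·t ≡ -9 (mod 2).
    Reduce coefficients mod 2: 1·t ≡ 1 (mod 2).
    So t ≡ 1 (mod 2).
    Then x = 42 + 60·1 = 102, valid modulo lcm(60, 8) = 120: x ≡ 102 (mod 120).
Verify: 102 mod 20 = 2, 102 mod 12 = 6, 102 mod 8 = 6.

x ≡ 102 (mod 120).


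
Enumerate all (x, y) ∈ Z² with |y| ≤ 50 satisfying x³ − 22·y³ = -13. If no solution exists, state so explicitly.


The equation is x³ - 22y³ = -13. For fixed y, x³ = 22·y³ − 13, so a solution requires the RHS to be a perfect cube.
Strategy: iterate y from -50 to 50, compute RHS = 22·y³ − 13, and check whether it is a (positive or negative) perfect cube.
Check small values of y:
  y = 0: RHS = -13 is not a perfect cube.
  y = 1: RHS = 9 is not a perfect cube.
  y = -1: RHS = -35 is not a perfect cube.
  y = 2: RHS = 163 is not a perfect cube.
  y = -2: RHS = -189 is not a perfect cube.
  y = 3: RHS = 581 is not a perfect cube.
  y = -3: RHS = -607 is not a perfect cube.
Continuing the search up to |y| = 50 finds no solutions either.
No (x, y) in the scanned range satisfies the equation.

No integer solutions with |y| ≤ 50.


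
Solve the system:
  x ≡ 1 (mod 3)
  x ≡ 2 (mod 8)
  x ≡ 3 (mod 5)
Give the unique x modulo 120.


Moduli 3, 8, 5 are pairwise coprime; by CRT there is a unique solution modulo M = 3 · 8 · 5 = 120.
Solve pairwise, accumulating the modulus:
  Start with x ≡ 1 (mod 3).
  Combine with x ≡ 2 (mod 8): since gcd(3, 8) = 1, we get a unique residue mod 24.
    Write x = 1 + 3·t and substitute into x ≡ 2 (mod 8): 3·t ≡ 2 − 1 = 1 (mod 8).
    The inverse of 3 mod 8 is 3 (since 3·3 = 9 = 1·8 + 1), so t ≡ 3·1 = 3 ≡ 3 (mod 8).
    Then x = 1 + 3·3 = 10, valid modulo lcm(3, 8) = 24: x ≡ 10 (mod 24).
  Combine with x ≡ 3 (mod 5): since gcd(24, 5) = 1, we get a unique residue mod 120.
    Write x = 10 + 24·t and substitute into x ≡ 3 (mod 5): 24·t ≡ 3 − 10 = -7 (mod 5).
    Reduce coefficients mod 5: 4·t ≡ 3 (mod 5).
    The inverse of 4 mod 5 is 4 (since 4·4 = 16 = 3·5 + 1), so t ≡ 4·3 = 12 ≡ 2 (mod 5).
    Then x = 10 + 24·2 = 58, valid modulo lcm(24, 5) = 120: x ≡ 58 (mod 120).
Verify: 58 mod 3 = 1 ✓, 58 mod 8 = 2 ✓, 58 mod 5 = 3 ✓.

x ≡ 58 (mod 120).


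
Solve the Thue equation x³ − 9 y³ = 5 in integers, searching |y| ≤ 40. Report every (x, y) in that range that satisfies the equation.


The equation is x³ - 9y³ = 5. For fixed y, x³ = 9·y³ + 5, so a solution requires the RHS to be a perfect cube.
Strategy: iterate y from -40 to 40, compute RHS = 9·y³ + 5, and check whether it is a (positive or negative) perfect cube.
Check small values of y:
  y = 0: RHS = 5 is not a perfect cube.
  y = 1: RHS = 14 is not a perfect cube.
  y = -1: RHS = -4 is not a perfect cube.
  y = 2: RHS = 77 is not a perfect cube.
  y = -2: RHS = -67 is not a perfect cube.
  y = 3: RHS = 248 is not a perfect cube.
  y = -3: RHS = -238 is not a perfect cube.
Continuing the search up to |y| = 40 finds no solutions either.
No (x, y) in the scanned range satisfies the equation.

No integer solutions with |y| ≤ 40.


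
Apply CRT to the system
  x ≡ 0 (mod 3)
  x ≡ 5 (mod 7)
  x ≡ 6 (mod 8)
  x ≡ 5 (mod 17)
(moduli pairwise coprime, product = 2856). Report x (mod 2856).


Product of moduli M = 3 · 7 · 8 · 17 = 2856.
Merge one congruence at a time:
  Start: x ≡ 0 (mod 3).
  Combine with x ≡ 5 (mod 7); new modulus lcm = 21.
    Write x = 0 + 3·t and substitute into x ≡ 5 (mod 7): 3·t ≡ 5 − 0 = 5 (mod 7).
    The inverse of 3 mod 7 is 5 (since 3·5 = 15 = 2·7 + 1), so t ≡ 5·5 = 25 ≡ 4 (mod 7).
    Then x = 0 + 3·4 = 12, valid modulo lcm(3, 7) = 21: x ≡ 12 (mod 21).
  Combine with x ≡ 6 (mod 8); new modulus lcm = 168.
    Write x = 12 + 21·t and substitute into x ≡ 6 (mod 8): 21·t ≡ 6 − 12 = -6 (mod 8).
    Reduce coefficients mod 8: 5·t ≡ 2 (mod 8).
    The inverse of 5 mod 8 is 5 (since 5·5 = 25 = 3·8 + 1), so t ≡ 5·2 = 10 ≡ 2 (mod 8).
    Then x = 12 + 21·2 = 54, valid modulo lcm(21, 8) = 168: x ≡ 54 (mod 168).
  Combine with x ≡ 5 (mod 17); new modulus lcm = 2856.
    Write x = 54 + 168·t and substitute into x ≡ 5 (mod 17): 168·t ≡ 5 − 54 = -49 (mod 17).
    Reduce coefficients mod 17: 15·t ≡ 2 (mod 17).
    The inverse of 15 mod 17 is 8 (since 15·8 = 120 = 7·17 + 1), so t ≡ 8·2 = 16 ≡ 16 (mod 17).
    Then x = 54 + 168·16 = 2742, valid modulo lcm(168, 17) = 2856: x ≡ 2742 (mod 2856).
Verify against each original: 2742 mod 3 = 0, 2742 mod 7 = 5, 2742 mod 8 = 6, 2742 mod 17 = 5.

x ≡ 2742 (mod 2856).


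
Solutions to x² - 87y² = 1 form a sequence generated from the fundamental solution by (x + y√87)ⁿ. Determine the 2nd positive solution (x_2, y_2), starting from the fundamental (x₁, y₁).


Step 1: Find the fundamental solution (x₁, y₁) of x² - 87y² = 1.
  Expand √87 as a continued fraction. a₀ = ⌊√87⌋ = 9; iterate m_{k+1} = d_k·a_k − m_k, d_{k+1} = (87 − m_{k+1}²)/d_k, a_{k+1} = ⌊(a₀ + m_{k+1})/d_{k+1}⌋ (starting m₀ = 0, d₀ = 1), with convergents p_k = a_k·p_{k-1} + p_{k-2}, q_k = a_k·q_{k-1} + q_{k-2} (p₋₁ = 1, q₋₁ = 0):
  k = 0: a₀ = 9; p₀/q₀ = 9/1; p₀² − 87·q₀² = 81 − 87 = -6.
  k = 1: m = 9, d = 6, a = ⌊(9 + 9)/6⌋ = 3; p/q = (3·9 + 1)/(3·1 + 0) = 28/3; p² − 87·q² = 784 − 783 = 1.
  The first convergent with p² − 87·q² = 1 gives the fundamental solution (x₁, y₁) = (28, 3).
Step 2: Apply the recurrence (x_{n+1}, y_{n+1}) = (x₁x_n + 87y₁y_n, x₁y_n + y₁x_n) repeatedly.
  From (x_1, y_1) = (28, 3): x_2 = 28·28 + 87·3·3 = 1567; y_2 = 28·3 + 3·28 = 168.
Step 3: Verify x_2² - 87·y_2² = 2455489 - 2455488 = 1 (should be 1). ✓

(x_1, y_1) = (28, 3); (x_2, y_2) = (1567, 168).


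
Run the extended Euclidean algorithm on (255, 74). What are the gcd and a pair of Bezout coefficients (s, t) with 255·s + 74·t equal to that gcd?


Euclidean algorithm on (255, 74) — divide until remainder is 0:
  255 = 3 · 74 + 33
  74 = 2 · 33 + 8
  33 = 4 · 8 + 1
  8 = 8 · 1 + 0
gcd(255, 74) = 1.
Track Bezout coefficients alongside the remainders: start with r₀ = 255 = a·1 + b·0 (s = 1, t = 0) and r₁ = 74 = a·0 + b·1 (s = 0, t = 1); each new remainder r_{k+1} = r_{k-1} − q_k·r_k inherits s_{k+1} = s_{k-1} − q_k·s_k, t_{k+1} = t_{k-1} − q_k·t_k, so r_k = a·s_k + b·t_k at every step:
  q = 3: r = 33, s = 1 − 3·0 = 1, t = 0 − 3·1 = -3  (check: 255·1 + 74·(-3) = 33)
  q = 2: r = 8, s = 0 − 2·1 = -2, t = 1 − 2·(-3) = 7  (check: 255·(-2) + 74·7 = 8)
  q = 4: r = 1, s = 1 − 4·(-2) = 9, t = -3 − 4·7 = -31  (check: 255·9 + 74·(-31) = 1)
The row with r = 1 (the gcd) gives the Bezout coefficients s = 9, t = -31.
Result: 255 · (9) + 74 · (-31) = 1.

gcd(255, 74) = 1; s = 9, t = -31 (check: 255·9 + 74·(-31) = 1).


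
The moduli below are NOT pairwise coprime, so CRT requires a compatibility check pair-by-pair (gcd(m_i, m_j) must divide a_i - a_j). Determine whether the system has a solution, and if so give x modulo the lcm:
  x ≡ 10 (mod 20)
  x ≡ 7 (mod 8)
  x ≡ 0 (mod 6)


Moduli 20, 8, 6 are not pairwise coprime, so CRT works modulo lcm(m_i) when all pairwise compatibility conditions hold.
Pairwise compatibility: gcd(m_i, m_j) must divide a_i - a_j for every pair.
Merge one congruence at a time:
  Start: x ≡ 10 (mod 20).
  Combine with x ≡ 7 (mod 8): gcd(20, 8) = 4, and 7 - 10 = -3 is NOT divisible by 4.
    ⇒ system is inconsistent (no integer solution).

No solution (the system is inconsistent).


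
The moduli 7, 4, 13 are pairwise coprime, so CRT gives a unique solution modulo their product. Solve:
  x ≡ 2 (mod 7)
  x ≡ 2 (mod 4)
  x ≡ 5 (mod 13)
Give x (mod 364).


Moduli 7, 4, 13 are pairwise coprime; by CRT there is a unique solution modulo M = 7 · 4 · 13 = 364.
Solve pairwise, accumulating the modulus:
  Start with x ≡ 2 (mod 7).
  Combine with x ≡ 2 (mod 4): since gcd(7, 4) = 1, we get a unique residue mod 28.
    Write x = 2 + 7·t and substitute into x ≡ 2 (mod 4): 7·t ≡ 2 − 2 = 0 (mod 4).
    Reduce coefficients mod 4: 3·t ≡ 0 (mod 4).
    The inverse of 3 mod 4 is 3 (since 3·3 = 9 = 2·4 + 1), so t ≡ 3·0 = 0 ≡ 0 (mod 4).
    Then x = 2 + 7·0 = 2, valid modulo lcm(7, 4) = 28: x ≡ 2 (mod 28).
  Combine with x ≡ 5 (mod 13): since gcd(28, 13) = 1, we get a unique residue mod 364.
    Write x = 2 + 28·t and substitute into x ≡ 5 (mod 13): 28·t ≡ 5 − 2 = 3 (mod 13).
    Reduce coefficients mod 13: 2·t ≡ 3 (mod 13).
    The inverse of 2 mod 13 is 7 (since 2·7 = 14 = 1·13 + 1), so t ≡ 7·3 = 21 ≡ 8 (mod 13).
    Then x = 2 + 28·8 = 226, valid modulo lcm(28, 13) = 364: x ≡ 226 (mod 364).
Verify: 226 mod 7 = 2 ✓, 226 mod 4 = 2 ✓, 226 mod 13 = 5 ✓.

x ≡ 226 (mod 364).


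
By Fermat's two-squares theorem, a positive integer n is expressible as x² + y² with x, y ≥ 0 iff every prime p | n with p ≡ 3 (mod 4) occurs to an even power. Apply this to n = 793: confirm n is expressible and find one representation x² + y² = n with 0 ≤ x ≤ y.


Step 1: Factor n = 793 = 13 · 61.
Step 2: Check the mod-4 condition on each prime factor: 13 ≡ 1 (mod 4), exponent 1; 61 ≡ 1 (mod 4), exponent 1.
All primes ≡ 3 (mod 4) appear to even exponent (or don't appear), so by the two-squares theorem n IS expressible as a sum of two squares.
Step 3: Build a representation. Here n = 13 · 61 is a product of primes ≡ 1 (mod 4). Each prime p ≡ 1 (mod 4) is itself a sum of two squares; find a² by testing p − a² for a perfect square:
  13: 13 − 1² = 12, 13 − 2² = 9 = 3² ⇒ 13 = 2² + 3².
  61: 61 − 1² = 60, 61 − 2² = 57, 61 − 3² = 52, 61 − 4² = 45, 61 − 5² = 36 = 6² ⇒ 61 = 5² + 6².
  Combine using the Brahmagupta–Fibonacci identity (a² + b²)(c² + d²) = (ac − bd)² + (ad + bc)² = (ac + bd)² + (ad − bc)²:
  13 · 61 = 793: from (2² + 3²)(5² + 6²), take (2·5 − 3·6, 2·6 + 3·5) = (10 − 18, 12 + 15) = (-8, 27); dropping signs (only squares matter) gives (8, 27); check 8² + 27² = 64 + 729 = 793 ✓.
Step 4: Order so x ≤ y and verify: 8² + 27² = 64 + 729 = 793 = n. ✓

n = 793 = 8² + 27² (one valid representation with x ≤ y).


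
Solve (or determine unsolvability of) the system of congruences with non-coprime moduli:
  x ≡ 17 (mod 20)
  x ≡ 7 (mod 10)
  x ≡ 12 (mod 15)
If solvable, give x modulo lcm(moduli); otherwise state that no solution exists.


Moduli 20, 10, 15 are not pairwise coprime, so CRT works modulo lcm(m_i) when all pairwise compatibility conditions hold.
Pairwise compatibility: gcd(m_i, m_j) must divide a_i - a_j for every pair.
Merge one congruence at a time:
  Start: x ≡ 17 (mod 20).
  Combine with x ≡ 7 (mod 10): gcd(20, 10) = 10; 7 - 17 = -10, which IS divisible by 10, so compatible.
    Write x = 17 + 20·t and substitute into x ≡ 7 (mod 10): 20·t ≡ 7 − 17 = -10 (mod 10).
    Divide the congruence (and modulus) by g = 10: 2·t ≡ -1 (mod 1).
    Modulo 1 every t works; take t = 0.
    Then x = 17 + 20·0 = 17, valid modulo lcm(20, 10) = 20: x ≡ 17 (mod 20).
  Combine with x ≡ 12 (mod 15): gcd(20, 15) = 5; 12 - 17 = -5, which IS divisible by 5, so compatible.
    Write x = 17 + 20·t and substitute into x ≡ 12 (mod 15): 20·t ≡ 12 − 17 = -5 (mod 15).
    Divide the congruence (and modulus) by g = 5: 4·t ≡ -1 (mod 3).
    Reduce coefficients mod 3: 1·t ≡ 2 (mod 3).
    So t ≡ 2 (mod 3).
    Then x = 17 + 20·2 = 57, valid modulo lcm(20, 15) = 60: x ≡ 57 (mod 60).
Verify: 57 mod 20 = 17, 57 mod 10 = 7, 57 mod 15 = 12.

x ≡ 57 (mod 60).


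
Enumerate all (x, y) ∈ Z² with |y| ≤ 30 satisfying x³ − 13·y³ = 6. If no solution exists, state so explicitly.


The equation is x³ - 13y³ = 6. For fixed y, x³ = 13·y³ + 6, so a solution requires the RHS to be a perfect cube.
Strategy: iterate y from -30 to 30, compute RHS = 13·y³ + 6, and check whether it is a (positive or negative) perfect cube.
Check small values of y:
  y = 0: RHS = 6 is not a perfect cube.
  y = 1: RHS = 19 is not a perfect cube.
  y = -1: RHS = -7 is not a perfect cube.
  y = 2: RHS = 110 is not a perfect cube.
  y = -2: RHS = -98 is not a perfect cube.
  y = 3: RHS = 357 is not a perfect cube.
  y = -3: RHS = -345 is not a perfect cube.
Continuing the search up to |y| = 30 finds no solutions either.
No (x, y) in the scanned range satisfies the equation.

No integer solutions with |y| ≤ 30.


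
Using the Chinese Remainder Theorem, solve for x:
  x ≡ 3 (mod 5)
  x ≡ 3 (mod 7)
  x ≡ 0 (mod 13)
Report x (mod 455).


Moduli 5, 7, 13 are pairwise coprime; by CRT there is a unique solution modulo M = 5 · 7 · 13 = 455.
Solve pairwise, accumulating the modulus:
  Start with x ≡ 3 (mod 5).
  Combine with x ≡ 3 (mod 7): since gcd(5, 7) = 1, we get a unique residue mod 35.
    Write x = 3 + 5·t and substitute into x ≡ 3 (mod 7): 5·t ≡ 3 − 3 = 0 (mod 7).
    The inverse of 5 mod 7 is 3 (since 5·3 = 15 = 2·7 + 1), so t ≡ 3·0 = 0 ≡ 0 (mod 7).
    Then x = 3 + 5·0 = 3, valid modulo lcm(5, 7) = 35: x ≡ 3 (mod 35).
  Combine with x ≡ 0 (mod 13): since gcd(35, 13) = 1, we get a unique residue mod 455.
    Write x = 3 + 35·t and substitute into x ≡ 0 (mod 13): 35·t ≡ 0 − 3 = -3 (mod 13).
    Reduce coefficients mod 13: 9·t ≡ 10 (mod 13).
    The inverse of 9 mod 13 is 3 (since 9·3 = 27 = 2·13 + 1), so t ≡ 3·10 = 30 ≡ 4 (mod 13).
    Then x = 3 + 35·4 = 143, valid modulo lcm(35, 13) = 455: x ≡ 143 (mod 455).
Verify: 143 mod 5 = 3 ✓, 143 mod 7 = 3 ✓, 143 mod 13 = 0 ✓.

x ≡ 143 (mod 455).


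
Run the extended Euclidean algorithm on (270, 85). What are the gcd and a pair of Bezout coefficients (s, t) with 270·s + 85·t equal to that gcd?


Euclidean algorithm on (270, 85) — divide until remainder is 0:
  270 = 3 · 85 + 15
  85 = 5 · 15 + 10
  15 = 1 · 10 + 5
  10 = 2 · 5 + 0
gcd(270, 85) = 5.
Track Bezout coefficients alongside the remainders: start with r₀ = 270 = a·1 + b·0 (s = 1, t = 0) and r₁ = 85 = a·0 + b·1 (s = 0, t = 1); each new remainder r_{k+1} = r_{k-1} − q_k·r_k inherits s_{k+1} = s_{k-1} − q_k·s_k, t_{k+1} = t_{k-1} − q_k·t_k, so r_k = a·s_k + b·t_k at every step:
  q = 3: r = 15, s = 1 − 3·0 = 1, t = 0 − 3·1 = -3  (check: 270·1 + 85·(-3) = 15)
  q = 5: r = 10, s = 0 − 5·1 = -5, t = 1 − 5·(-3) = 16  (check: 270·(-5) + 85·16 = 10)
  q = 1: r = 5, s = 1 − 1·(-5) = 6, t = -3 − 1·16 = -19  (check: 270·6 + 85·(-19) = 5)
The row with r = 5 (the gcd) gives the Bezout coefficients s = 6, t = -19.
Result: 270 · (6) + 85 · (-19) = 5.

gcd(270, 85) = 5; s = 6, t = -19 (check: 270·6 + 85·(-19) = 5).


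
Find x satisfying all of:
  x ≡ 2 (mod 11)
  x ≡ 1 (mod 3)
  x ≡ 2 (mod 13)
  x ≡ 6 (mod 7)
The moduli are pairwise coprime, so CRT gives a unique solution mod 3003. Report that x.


Product of moduli M = 11 · 3 · 13 · 7 = 3003.
Merge one congruence at a time:
  Start: x ≡ 2 (mod 11).
  Combine with x ≡ 1 (mod 3); new modulus lcm = 33.
    Write x = 2 + 11·t and substitute into x ≡ 1 (mod 3): 11·t ≡ 1 − 2 = -1 (mod 3).
    Reduce coefficients mod 3: 2·t ≡ 2 (mod 3).
    The inverse of 2 mod 3 is 2 (since 2·2 = 4 = 1·3 + 1), so t ≡ 2·2 = 4 ≡ 1 (mod 3).
    Then x = 2 + 11·1 = 13, valid modulo lcm(11, 3) = 33: x ≡ 13 (mod 33).
  Combine with x ≡ 2 (mod 13); new modulus lcm = 429.
    Write x = 13 + 33·t and substitute into x ≡ 2 (mod 13): 33·t ≡ 2 − 13 = -11 (mod 13).
    Reduce coefficients mod 13: 7·t ≡ 2 (mod 13).
    The inverse of 7 mod 13 is 2 (since 7·2 = 14 = 1·13 + 1), so t ≡ 2·2 = 4 ≡ 4 (mod 13).
    Then x = 13 + 33·4 = 145, valid modulo lcm(33, 13) = 429: x ≡ 145 (mod 429).
  Combine with x ≡ 6 (mod 7); new modulus lcm = 3003.
    Write x = 145 + 429·t and substitute into x ≡ 6 (mod 7): 429·t ≡ 6 − 145 = -139 (mod 7).
    Reduce coefficients mod 7: 2·t ≡ 1 (mod 7).
    The inverse of 2 mod 7 is 4 (since 2·4 = 8 = 1·7 + 1), so t ≡ 4·1 = 4 ≡ 4 (mod 7).
    Then x = 145 + 429·4 = 1861, valid modulo lcm(429, 7) = 3003: x ≡ 1861 (mod 3003).
Verify against each original: 1861 mod 11 = 2, 1861 mod 3 = 1, 1861 mod 13 = 2, 1861 mod 7 = 6.

x ≡ 1861 (mod 3003).


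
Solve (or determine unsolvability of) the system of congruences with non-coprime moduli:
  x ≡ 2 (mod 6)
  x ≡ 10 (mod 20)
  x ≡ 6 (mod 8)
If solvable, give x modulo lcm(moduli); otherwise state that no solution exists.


Moduli 6, 20, 8 are not pairwise coprime, so CRT works modulo lcm(m_i) when all pairwise compatibility conditions hold.
Pairwise compatibility: gcd(m_i, m_j) must divide a_i - a_j for every pair.
Merge one congruence at a time:
  Start: x ≡ 2 (mod 6).
  Combine with x ≡ 10 (mod 20): gcd(6, 20) = 2; 10 - 2 = 8, which IS divisible by 2, so compatible.
    Write x = 2 + 6·t and substitute into x ≡ 10 (mod 20): 6·t ≡ 10 − 2 = 8 (mod 20).
    Divide the congruence (and modulus) by g = 2: 3·t ≡ 4 (mod 10).
    The inverse of 3 mod 10 is 7 (since 3·7 = 21 = 2·10 + 1), so t ≡ 7·4 = 28 ≡ 8 (mod 10).
    Then x = 2 + 6·8 = 50, valid modulo lcm(6, 20) = 60: x ≡ 50 (mod 60).
  Combine with x ≡ 6 (mod 8): gcd(60, 8) = 4; 6 - 50 = -44, which IS divisible by 4, so compatible.
    Write x = 50 + 60·t and substitute into x ≡ 6 (mod 8): 60·t ≡ 6 − 50 = -44 (mod 8).
    Divide the congruence (and modulus) by g = 4: 15·t ≡ -11 (mod 2).
    Reduce coefficients mod 2: 1·t ≡ 1 (mod 2).
    So t ≡ 1 (mod 2).
    Then x = 50 + 60·1 = 110, valid modulo lcm(60, 8) = 120: x ≡ 110 (mod 120).
Verify: 110 mod 6 = 2, 110 mod 20 = 10, 110 mod 8 = 6.

x ≡ 110 (mod 120).


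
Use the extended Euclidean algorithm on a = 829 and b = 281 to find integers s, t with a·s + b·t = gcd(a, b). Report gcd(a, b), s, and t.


Euclidean algorithm on (829, 281) — divide until remainder is 0:
  829 = 2 · 281 + 267
  281 = 1 · 267 + 14
  267 = 19 · 14 + 1
  14 = 14 · 1 + 0
gcd(829, 281) = 1.
Track Bezout coefficients alongside the remainders: start with r₀ = 829 = a·1 + b·0 (s = 1, t = 0) and r₁ = 281 = a·0 + b·1 (s = 0, t = 1); each new remainder r_{k+1} = r_{k-1} − q_k·r_k inherits s_{k+1} = s_{k-1} − q_k·s_k, t_{k+1} = t_{k-1} − q_k·t_k, so r_k = a·s_k + b·t_k at every step:
  q = 2: r = 267, s = 1 − 2·0 = 1, t = 0 − 2·1 = -2  (check: 829·1 + 281·(-2) = 267)
  q = 1: r = 14, s = 0 − 1·1 = -1, t = 1 − 1·(-2) = 3  (check: 829·(-1) + 281·3 = 14)
  q = 19: r = 1, s = 1 − 19·(-1) = 20, t = -2 − 19·3 = -59  (check: 829·20 + 281·(-59) = 1)
The row with r = 1 (the gcd) gives the Bezout coefficients s = 20, t = -59.
Result: 829 · (20) + 281 · (-59) = 1.

gcd(829, 281) = 1; s = 20, t = -59 (check: 829·20 + 281·(-59) = 1).


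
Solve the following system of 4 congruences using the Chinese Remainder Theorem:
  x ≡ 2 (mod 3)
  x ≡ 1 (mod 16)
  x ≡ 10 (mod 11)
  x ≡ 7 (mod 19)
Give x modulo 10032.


Product of moduli M = 3 · 16 · 11 · 19 = 10032.
Merge one congruence at a time:
  Start: x ≡ 2 (mod 3).
  Combine with x ≡ 1 (mod 16); new modulus lcm = 48.
    Write x = 2 + 3·t and substitute into x ≡ 1 (mod 16): 3·t ≡ 1 − 2 = -1 (mod 16).
    Reduce coefficients mod 16: 3·t ≡ 15 (mod 16).
    The inverse of 3 mod 16 is 11 (since 3·11 = 33 = 2·16 + 1), so t ≡ 11·15 = 165 ≡ 5 (mod 16).
    Then x = 2 + 3·5 = 17, valid modulo lcm(3, 16) = 48: x ≡ 17 (mod 48).
  Combine with x ≡ 10 (mod 11); new modulus lcm = 528.
    Write x = 17 + 48·t and substitute into x ≡ 10 (mod 11): 48·t ≡ 10 − 17 = -7 (mod 11).
    Reduce coefficients mod 11: 4·t ≡ 4 (mod 11).
    The inverse of 4 mod 11 is 3 (since 4·3 = 12 = 1·11 + 1), so t ≡ 3·4 = 12 ≡ 1 (mod 11).
    Then x = 17 + 48·1 = 65, valid modulo lcm(48, 11) = 528: x ≡ 65 (mod 528).
  Combine with x ≡ 7 (mod 19); new modulus lcm = 10032.
    Write x = 65 + 528·t and substitute into x ≡ 7 (mod 19): 528·t ≡ 7 − 65 = -58 (mod 19).
    Reduce coefficients mod 19: 15·t ≡ 18 (mod 19).
    The inverse of 15 mod 19 is 14 (since 15·14 = 210 = 11·19 + 1), so t ≡ 14·18 = 252 ≡ 5 (mod 19).
    Then x = 65 + 528·5 = 2705, valid modulo lcm(528, 19) = 10032: x ≡ 2705 (mod 10032).
Verify against each original: 2705 mod 3 = 2, 2705 mod 16 = 1, 2705 mod 11 = 10, 2705 mod 19 = 7.

x ≡ 2705 (mod 10032).


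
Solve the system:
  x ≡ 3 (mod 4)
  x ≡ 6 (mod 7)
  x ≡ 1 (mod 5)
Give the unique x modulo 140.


Moduli 4, 7, 5 are pairwise coprime; by CRT there is a unique solution modulo M = 4 · 7 · 5 = 140.
Solve pairwise, accumulating the modulus:
  Start with x ≡ 3 (mod 4).
  Combine with x ≡ 6 (mod 7): since gcd(4, 7) = 1, we get a unique residue mod 28.
    Write x = 3 + 4·t and substitute into x ≡ 6 (mod 7): 4·t ≡ 6 − 3 = 3 (mod 7).
    The inverse of 4 mod 7 is 2 (since 4·2 = 8 = 1·7 + 1), so t ≡ 2·3 = 6 ≡ 6 (mod 7).
    Then x = 3 + 4·6 = 27, valid modulo lcm(4, 7) = 28: x ≡ 27 (mod 28).
  Combine with x ≡ 1 (mod 5): since gcd(28, 5) = 1, we get a unique residue mod 140.
    Write x = 27 + 28·t and substitute into x ≡ 1 (mod 5): 28·t ≡ 1 − 27 = -26 (mod 5).
    Reduce coefficients mod 5: 3·t ≡ 4 (mod 5).
    The inverse of 3 mod 5 is 2 (since 3·2 = 6 = 1·5 + 1), so t ≡ 2·4 = 8 ≡ 3 (mod 5).
    Then x = 27 + 28·3 = 111, valid modulo lcm(28, 5) = 140: x ≡ 111 (mod 140).
Verify: 111 mod 4 = 3 ✓, 111 mod 7 = 6 ✓, 111 mod 5 = 1 ✓.

x ≡ 111 (mod 140).


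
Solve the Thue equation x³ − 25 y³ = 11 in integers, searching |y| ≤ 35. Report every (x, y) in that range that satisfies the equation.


The equation is x³ - 25y³ = 11. For fixed y, x³ = 25·y³ + 11, so a solution requires the RHS to be a perfect cube.
Strategy: iterate y from -35 to 35, compute RHS = 25·y³ + 11, and check whether it is a (positive or negative) perfect cube.
Check small values of y:
  y = 0: RHS = 11 is not a perfect cube.
  y = 1: RHS = 36 is not a perfect cube.
  y = -1: RHS = -14 is not a perfect cube.
  y = 2: RHS = 211 is not a perfect cube.
  y = -2: RHS = -189 is not a perfect cube.
  y = 3: RHS = 686 is not a perfect cube.
  y = -3: RHS = -664 is not a perfect cube.
Continuing the search up to |y| = 35 finds no solutions either.
No (x, y) in the scanned range satisfies the equation.

No integer solutions with |y| ≤ 35.


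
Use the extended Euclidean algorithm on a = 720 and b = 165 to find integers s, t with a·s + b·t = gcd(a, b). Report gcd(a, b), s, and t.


Euclidean algorithm on (720, 165) — divide until remainder is 0:
  720 = 4 · 165 + 60
  165 = 2 · 60 + 45
  60 = 1 · 45 + 15
  45 = 3 · 15 + 0
gcd(720, 165) = 15.
Track Bezout coefficients alongside the remainders: start with r₀ = 720 = a·1 + b·0 (s = 1, t = 0) and r₁ = 165 = a·0 + b·1 (s = 0, t = 1); each new remainder r_{k+1} = r_{k-1} − q_k·r_k inherits s_{k+1} = s_{k-1} − q_k·s_k, t_{k+1} = t_{k-1} − q_k·t_k, so r_k = a·s_k + b·t_k at every step:
  q = 4: r = 60, s = 1 − 4·0 = 1, t = 0 − 4·1 = -4  (check: 720·1 + 165·(-4) = 60)
  q = 2: r = 45, s = 0 − 2·1 = -2, t = 1 − 2·(-4) = 9  (check: 720·(-2) + 165·9 = 45)
  q = 1: r = 15, s = 1 − 1·(-2) = 3, t = -4 − 1·9 = -13  (check: 720·3 + 165·(-13) = 15)
The row with r = 15 (the gcd) gives the Bezout coefficients s = 3, t = -13.
Result: 720 · (3) + 165 · (-13) = 15.

gcd(720, 165) = 15; s = 3, t = -13 (check: 720·3 + 165·(-13) = 15).


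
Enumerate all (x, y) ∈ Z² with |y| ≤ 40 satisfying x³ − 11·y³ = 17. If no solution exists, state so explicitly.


The equation is x³ - 11y³ = 17. For fixed y, x³ = 11·y³ + 17, so a solution requires the RHS to be a perfect cube.
Strategy: iterate y from -40 to 40, compute RHS = 11·y³ + 17, and check whether it is a (positive or negative) perfect cube.
Check small values of y:
  y = 0: RHS = 17 is not a perfect cube.
  y = 1: RHS = 28 is not a perfect cube.
  y = -1: RHS = 6 is not a perfect cube.
  y = 2: RHS = 105 is not a perfect cube.
  y = -2: RHS = -71 is not a perfect cube.
  y = 3: RHS = 314 is not a perfect cube.
  y = -3: RHS = -280 is not a perfect cube.
Continuing the search up to |y| = 40 finds no solutions either.
No (x, y) in the scanned range satisfies the equation.

No integer solutions with |y| ≤ 40.


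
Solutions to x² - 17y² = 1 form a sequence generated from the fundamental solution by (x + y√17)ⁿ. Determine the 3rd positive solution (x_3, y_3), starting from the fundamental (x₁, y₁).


Step 1: Find the fundamental solution (x₁, y₁) of x² - 17y² = 1.
  Expand √17 as a continued fraction. a₀ = ⌊√17⌋ = 4; iterate m_{k+1} = d_k·a_k − m_k, d_{k+1} = (17 − m_{k+1}²)/d_k, a_{k+1} = ⌊(a₀ + m_{k+1})/d_{k+1}⌋ (starting m₀ = 0, d₀ = 1), with convergents p_k = a_k·p_{k-1} + p_{k-2}, q_k = a_k·q_{k-1} + q_{k-2} (p₋₁ = 1, q₋₁ = 0):
  k = 0: a₀ = 4; p₀/q₀ = 4/1; p₀² − 17·q₀² = 16 − 17 = -1.
  k = 1: m = 4, d = 1, a = ⌊(4 + 4)/1⌋ = 8; p/q = (8·4 + 1)/(8·1 + 0) = 33/8; p² − 17·q² = 1089 − 1088 = 1.
  The first convergent with p² − 17·q² = 1 gives the fundamental solution (x₁, y₁) = (33, 8).
Step 2: Apply the recurrence (x_{n+1}, y_{n+1}) = (x₁x_n + 17y₁y_n, x₁y_n + y₁x_n) repeatedly.
  From (x_1, y_1) = (33, 8): x_2 = 33·33 + 17·8·8 = 2177; y_2 = 33·8 + 8·33 = 528.
  From (x_2, y_2) = (2177, 528): x_3 = 33·2177 + 17·8·528 = 143649; y_3 = 33·528 + 8·2177 = 34840.
Step 3: Verify x_3² - 17·y_3² = 20635035201 - 20635035200 = 1 (should be 1). ✓

(x_1, y_1) = (33, 8); (x_3, y_3) = (143649, 34840).


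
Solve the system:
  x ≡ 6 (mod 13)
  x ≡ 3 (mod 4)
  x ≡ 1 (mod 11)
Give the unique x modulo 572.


Moduli 13, 4, 11 are pairwise coprime; by CRT there is a unique solution modulo M = 13 · 4 · 11 = 572.
Solve pairwise, accumulating the modulus:
  Start with x ≡ 6 (mod 13).
  Combine with x ≡ 3 (mod 4): since gcd(13, 4) = 1, we get a unique residue mod 52.
    Write x = 6 + 13·t and substitute into x ≡ 3 (mod 4): 13·t ≡ 3 − 6 = -3 (mod 4).
    Reduce coefficients mod 4: 1·t ≡ 1 (mod 4).
    So t ≡ 1 (mod 4).
    Then x = 6 + 13·1 = 19, valid modulo lcm(13, 4) = 52: x ≡ 19 (mod 52).
  Combine with x ≡ 1 (mod 11): since gcd(52, 11) = 1, we get a unique residue mod 572.
    Write x = 19 + 52·t and substitute into x ≡ 1 (mod 11): 52·t ≡ 1 − 19 = -18 (mod 11).
    Reduce coefficients mod 11: 8·t ≡ 4 (mod 11).
    The inverse of 8 mod 11 is 7 (since 8·7 = 56 = 5·11 + 1), so t ≡ 7·4 = 28 ≡ 6 (mod 11).
    Then x = 19 + 52·6 = 331, valid modulo lcm(52, 11) = 572: x ≡ 331 (mod 572).
Verify: 331 mod 13 = 6 ✓, 331 mod 4 = 3 ✓, 331 mod 11 = 1 ✓.

x ≡ 331 (mod 572).


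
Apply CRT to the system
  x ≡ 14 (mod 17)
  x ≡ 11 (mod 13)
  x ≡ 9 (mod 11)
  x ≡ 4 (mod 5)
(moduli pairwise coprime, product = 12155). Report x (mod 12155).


Product of moduli M = 17 · 13 · 11 · 5 = 12155.
Merge one congruence at a time:
  Start: x ≡ 14 (mod 17).
  Combine with x ≡ 11 (mod 13); new modulus lcm = 221.
    Write x = 14 + 17·t and substitute into x ≡ 11 (mod 13): 17·t ≡ 11 − 14 = -3 (mod 13).
    Reduce coefficients mod 13: 4·t ≡ 10 (mod 13).
    The inverse of 4 mod 13 is 10 (since 4·10 = 40 = 3·13 + 1), so t ≡ 10·10 = 100 ≡ 9 (mod 13).
    Then x = 14 + 17·9 = 167, valid modulo lcm(17, 13) = 221: x ≡ 167 (mod 221).
  Combine with x ≡ 9 (mod 11); new modulus lcm = 2431.
    Write x = 167 + 221·t and substitute into x ≡ 9 (mod 11): 221·t ≡ 9 − 167 = -158 (mod 11).
    Reduce coefficients mod 11: 1·t ≡ 7 (mod 11).
    So t ≡ 7 (mod 11).
    Then x = 167 + 221·7 = 1714, valid modulo lcm(221, 11) = 2431: x ≡ 1714 (mod 2431).
  Combine with x ≡ 4 (mod 5); new modulus lcm = 12155.
    Write x = 1714 + 2431·t and substitute into x ≡ 4 (mod 5): 2431·t ≡ 4 − 1714 = -1710 (mod 5).
    Reduce coefficients mod 5: 1·t ≡ 0 (mod 5).
    So t ≡ 0 (mod 5).
    Then x = 1714 + 2431·0 = 1714, valid modulo lcm(2431, 5) = 12155: x ≡ 1714 (mod 12155).
Verify against each original: 1714 mod 17 = 14, 1714 mod 13 = 11, 1714 mod 11 = 9, 1714 mod 5 = 4.

x ≡ 1714 (mod 12155).


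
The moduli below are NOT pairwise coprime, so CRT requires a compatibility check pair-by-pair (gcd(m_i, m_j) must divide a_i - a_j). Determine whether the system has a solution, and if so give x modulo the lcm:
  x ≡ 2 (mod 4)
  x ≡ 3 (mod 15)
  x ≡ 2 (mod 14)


Moduli 4, 15, 14 are not pairwise coprime, so CRT works modulo lcm(m_i) when all pairwise compatibility conditions hold.
Pairwise compatibility: gcd(m_i, m_j) must divide a_i - a_j for every pair.
Merge one congruence at a time:
  Start: x ≡ 2 (mod 4).
  Combine with x ≡ 3 (mod 15): gcd(4, 15) = 1; 3 - 2 = 1, which IS divisible by 1, so compatible.
    Write x = 2 + 4·t and substitute into x ≡ 3 (mod 15): 4·t ≡ 3 − 2 = 1 (mod 15).
    The inverse of 4 mod 15 is 4 (since 4·4 = 16 = 1·15 + 1), so t ≡ 4·1 = 4 ≡ 4 (mod 15).
    Then x = 2 + 4·4 = 18, valid modulo lcm(4, 15) = 60: x ≡ 18 (mod 60).
  Combine with x ≡ 2 (mod 14): gcd(60, 14) = 2; 2 - 18 = -16, which IS divisible by 2, so compatible.
    Write x = 18 + 60·t and substitute into x ≡ 2 (mod 14): 60·t ≡ 2 − 18 = -16 (mod 14).
    Divide the congruence (and modulus) by g = 2: 30·t ≡ -8 (mod 7).
    Reduce coefficients mod 7: 2·t ≡ 6 (mod 7).
    The inverse of 2 mod 7 is 4 (since 2·4 = 8 = 1·7 + 1), so t ≡ 4·6 = 24 ≡ 3 (mod 7).
    Then x = 18 + 60·3 = 198, valid modulo lcm(60, 14) = 420: x ≡ 198 (mod 420).
Verify: 198 mod 4 = 2, 198 mod 15 = 3, 198 mod 14 = 2.

x ≡ 198 (mod 420).


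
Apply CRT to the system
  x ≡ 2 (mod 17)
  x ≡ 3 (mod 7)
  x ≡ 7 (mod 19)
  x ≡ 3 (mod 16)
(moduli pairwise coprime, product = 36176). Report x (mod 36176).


Product of moduli M = 17 · 7 · 19 · 16 = 36176.
Merge one congruence at a time:
  Start: x ≡ 2 (mod 17).
  Combine with x ≡ 3 (mod 7); new modulus lcm = 119.
    Write x = 2 + 17·t and substitute into x ≡ 3 (mod 7): 17·t ≡ 3 − 2 = 1 (mod 7).
    Reduce coefficients mod 7: 3·t ≡ 1 (mod 7).
    The inverse of 3 mod 7 is 5 (since 3·5 = 15 = 2·7 + 1), so t ≡ 5·1 = 5 ≡ 5 (mod 7).
    Then x = 2 + 17·5 = 87, valid modulo lcm(17, 7) = 119: x ≡ 87 (mod 119).
  Combine with x ≡ 7 (mod 19); new modulus lcm = 2261.
    Write x = 87 + 119·t and substitute into x ≡ 7 (mod 19): 119·t ≡ 7 − 87 = -80 (mod 19).
    Reduce coefficients mod 19: 5·t ≡ 15 (mod 19).
    The inverse of 5 mod 19 is 4 (since 5·4 = 20 = 1·19 + 1), so t ≡ 4·15 = 60 ≡ 3 (mod 19).
    Then x = 87 + 119·3 = 444, valid modulo lcm(119, 19) = 2261: x ≡ 444 (mod 2261).
  Combine with x ≡ 3 (mod 16); new modulus lcm = 36176.
    Write x = 444 + 2261·t and substitute into x ≡ 3 (mod 16): 2261·t ≡ 3 − 444 = -441 (mod 16).
    Reduce coefficients mod 16: 5·t ≡ 7 (mod 16).
    The inverse of 5 mod 16 is 13 (since 5·13 = 65 = 4·16 + 1), so t ≡ 13·7 = 91 ≡ 11 (mod 16).
    Then x = 444 + 2261·11 = 25315, valid modulo lcm(2261, 16) = 36176: x ≡ 25315 (mod 36176).
Verify against each original: 25315 mod 17 = 2, 25315 mod 7 = 3, 25315 mod 19 = 7, 25315 mod 16 = 3.

x ≡ 25315 (mod 36176).
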